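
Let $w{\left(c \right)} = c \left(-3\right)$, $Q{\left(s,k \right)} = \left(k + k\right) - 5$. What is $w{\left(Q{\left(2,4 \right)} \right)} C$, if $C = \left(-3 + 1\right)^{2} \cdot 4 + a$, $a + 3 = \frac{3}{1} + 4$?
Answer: $-180$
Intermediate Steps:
$Q{\left(s,k \right)} = -5 + 2 k$ ($Q{\left(s,k \right)} = 2 k - 5 = -5 + 2 k$)
$a = 4$ ($a = -3 + \left(\frac{3}{1} + 4\right) = -3 + \left(3 \cdot 1 + 4\right) = -3 + \left(3 + 4\right) = -3 + 7 = 4$)
$w{\left(c \right)} = - 3 c$
$C = 20$ ($C = \left(-3 + 1\right)^{2} \cdot 4 + 4 = \left(-2\right)^{2} \cdot 4 + 4 = 4 \cdot 4 + 4 = 16 + 4 = 20$)
$w{\left(Q{\left(2,4 \right)} \right)} C = - 3 \left(-5 + 2 \cdot 4\right) 20 = - 3 \left(-5 + 8\right) 20 = \left(-3\right) 3 \cdot 20 = \left(-9\right) 20 = -180$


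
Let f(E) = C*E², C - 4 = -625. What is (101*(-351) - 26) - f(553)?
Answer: 189871912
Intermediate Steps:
C = -621 (C = 4 - 625 = -621)
f(E) = -621*E²
(101*(-351) - 26) - f(553) = (101*(-351) - 26) - (-621)*553² = (-35451 - 26) - (-621)*305809 = -35477 - 1*(-189907389) = -35477 + 189907389 = 189871912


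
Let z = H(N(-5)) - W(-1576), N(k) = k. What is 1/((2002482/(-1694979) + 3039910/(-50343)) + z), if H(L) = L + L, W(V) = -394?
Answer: 3160382511/1019016715216 ≈ 0.0031014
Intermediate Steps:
H(L) = 2*L
z = 384 (z = 2*(-5) - 1*(-394) = -10 + 394 = 384)
1/((2002482/(-1694979) + 3039910/(-50343)) + z) = 1/((2002482/(-1694979) + 3039910/(-50343)) + 384) = 1/((2002482*(-1/1694979) + 3039910*(-1/50343)) + 384) = 1/((-74166/62777 - 3039910/50343) + 384) = 1/(-194570169008/3160382511 + 384) = 1/(1019016715216/3160382511) = 3160382511/1019016715216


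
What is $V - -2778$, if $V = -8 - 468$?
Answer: $2302$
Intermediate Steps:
$V = -476$ ($V = -8 - 468 = -476$)
$V - -2778 = -476 - -2778 = -476 + 2778 = 2302$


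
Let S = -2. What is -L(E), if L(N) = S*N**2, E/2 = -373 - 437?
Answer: 5248800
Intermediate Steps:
E = -1620 (E = 2*(-373 - 437) = 2*(-810) = -1620)
L(N) = -2*N**2
-L(E) = -(-2)*(-1620)**2 = -(-2)*2624400 = -1*(-5248800) = 5248800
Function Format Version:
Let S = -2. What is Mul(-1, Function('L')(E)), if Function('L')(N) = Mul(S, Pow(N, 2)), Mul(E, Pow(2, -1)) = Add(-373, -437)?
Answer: 5248800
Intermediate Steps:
E = -1620 (E = Mul(2, Add(-373, -437)) = Mul(2, -810) = -1620)
Function('L')(N) = Mul(-2, Pow(N, 2))
Mul(-1, Function('L')(E)) = Mul(-1, Mul(-2, Pow(-1620, 2))) = Mul(-1, Mul(-2, 2624400)) = Mul(-1, -5248800) = 5248800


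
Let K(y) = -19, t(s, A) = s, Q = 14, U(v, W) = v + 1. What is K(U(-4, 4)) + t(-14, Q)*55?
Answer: -789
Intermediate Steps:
U(v, W) = 1 + v
K(U(-4, 4)) + t(-14, Q)*55 = -19 - 14*55 = -19 - 770 = -789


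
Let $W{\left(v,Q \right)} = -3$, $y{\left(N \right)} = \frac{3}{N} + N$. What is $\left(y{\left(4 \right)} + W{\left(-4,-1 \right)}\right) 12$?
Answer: $21$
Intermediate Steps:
$y{\left(N \right)} = N + \frac{3}{N}$
$\left(y{\left(4 \right)} + W{\left(-4,-1 \right)}\right) 12 = \left(\left(4 + \frac{3}{4}\right) - 3\right) 12 = \left(\frac{19}{4} - 3\right) 12 = \frac{7}{4} \cdot 12 = 21$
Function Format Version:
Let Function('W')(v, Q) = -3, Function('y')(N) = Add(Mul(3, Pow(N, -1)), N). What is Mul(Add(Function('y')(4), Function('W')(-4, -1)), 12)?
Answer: 21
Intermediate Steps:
Function('y')(N) = Add(N, Mul(3, Pow(N, -1)))
Mul(Add(Function('y')(4), Function('W')(-4, -1)), 12) = Mul(Add(Add(4, Mul(3, Pow(4, -1))), -3), 12) = Mul(Add(Add(4, Mul(3, Rational(1, 4))), -3), 12) = Mul(Add(Add(4, Rational(3, 4)), -3), 12) = Mul(Add(Rational(19, 4), -3), 12) = Mul(Rational(7, 4), 12) = 21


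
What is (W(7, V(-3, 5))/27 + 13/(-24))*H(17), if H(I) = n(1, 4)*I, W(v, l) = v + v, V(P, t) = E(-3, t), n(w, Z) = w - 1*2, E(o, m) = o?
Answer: 85/216 ≈ 0.39352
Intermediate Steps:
n(w, Z) = -2 + w (n(w, Z) = w - 2 = -2 + w)
V(P, t) = -3
W(v, l) = 2*v
H(I) = -I (H(I) = (-2 + 1)*I = -I)
(W(7, V(-3, 5))/27 + 13/(-24))*H(17) = ((2*7)/27 + 13/(-24))*(-1*17) = (14*(1/27) + 13*(-1/24))*(-17) = (14/27 - 13/24)*(-17) = -5/216*(-17) = 85/216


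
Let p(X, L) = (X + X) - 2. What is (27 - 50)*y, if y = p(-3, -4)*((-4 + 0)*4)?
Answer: -2944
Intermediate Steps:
p(X, L) = -2 + 2*X (p(X, L) = 2*X - 2 = -2 + 2*X)
y = 128 (y = (-2 + 2*(-3))*((-4 + 0)*4) = (-2 - 6)*(-4*4) = -8*(-16) = 128)
(27 - 50)*y = (27 - 50)*128 = -23*128 = -2944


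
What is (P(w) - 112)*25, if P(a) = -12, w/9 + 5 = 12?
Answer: -3100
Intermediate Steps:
w = 63 (w = -45 + 9*12 = -45 + 108 = 63)
(P(w) - 112)*25 = (-12 - 112)*25 = -124*25 = -3100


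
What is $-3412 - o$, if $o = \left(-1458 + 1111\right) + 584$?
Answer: $-3649$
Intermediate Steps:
$o = 237$ ($o = -347 + 584 = 237$)
$-3412 - o = -3412 - 237 = -3649$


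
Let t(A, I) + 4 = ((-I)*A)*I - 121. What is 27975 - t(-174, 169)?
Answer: -4941514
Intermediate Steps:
t(A, I) = -125 - A*I² (t(A, I) = -4 + (((-I)*A)*I - 121) = -4 + ((-A*I)*I - 121) = -4 + (-A*I² - 121) = -4 + (-121 - A*I²) = -125 - A*I²)
27975 - t(-174, 169) = 27975 - (-125 - 1*(-174)*169²) = 27975 - (-125 - 1*(-174)*28561) = 27975 - (-125 + 4969614) = 27975 - 1*4969489 = 27975 - 4969489 = -4941514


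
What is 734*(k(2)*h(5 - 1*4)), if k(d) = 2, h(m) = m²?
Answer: 1468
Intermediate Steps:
734*(k(2)*h(5 - 1*4)) = 734*(2*(5 - 1*4)²) = 734*(2*(5 - 4)²) = 734*(2*1²) = 734*(2*1) = 734*2 = 1468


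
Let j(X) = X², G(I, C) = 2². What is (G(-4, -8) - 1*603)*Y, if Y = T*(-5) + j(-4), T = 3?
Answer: -599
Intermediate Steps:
G(I, C) = 4
Y = 1 (Y = 3*(-5) + (-4)² = -15 + 16 = 1)
(G(-4, -8) - 1*603)*Y = (4 - 1*603)*1 = (4 - 603)*1 = -599*1 = -599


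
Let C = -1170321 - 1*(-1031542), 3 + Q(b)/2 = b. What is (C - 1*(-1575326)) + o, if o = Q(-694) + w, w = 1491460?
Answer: 2926613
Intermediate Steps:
Q(b) = -6 + 2*b
o = 1490066 (o = (-6 + 2*(-694)) + 1491460 = (-6 - 1388) + 1491460 = -1394 + 1491460 = 1490066)
C = -138779 (C = -1170321 + 1031542 = -138779)
(C - 1*(-1575326)) + o = (-138779 - 1*(-1575326)) + 1490066 = (-138779 + 1575326) + 1490066 = 1436547 + 1490066 = 2926613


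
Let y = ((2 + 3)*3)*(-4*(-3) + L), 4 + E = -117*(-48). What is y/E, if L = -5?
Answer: 105/5612 ≈ 0.018710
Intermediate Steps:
E = 5612 (E = -4 - 117*(-48) = -4 + 5616 = 5612)
y = 105 (y = ((2 + 3)*3)*(-4*(-3) - 5) = (5*3)*(12 - 5) = 15*7 = 105)
y/E = 105/5612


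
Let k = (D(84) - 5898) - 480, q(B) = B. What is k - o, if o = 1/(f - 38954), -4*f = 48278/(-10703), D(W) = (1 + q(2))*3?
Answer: -5310632581859/833825185 ≈ -6369.0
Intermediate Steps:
D(W) = 9 (D(W) = (1 + 2)*3 = 3*3 = 9)
f = 24139/21406 (f = -24139/(2*(-10703)) = -24139*(-1)/(2*10703) = -1/4*(-48278/10703) = 24139/21406 ≈ 1.1277)
o = -21406/833825185 (o = 1/(24139/21406 - 38954) = 1/(-833825185/21406) = -21406/833825185 ≈ -2.5672e-5)
k = -6369 (k = (9 - 5898) - 480 = -5889 - 480 = -6369)
k - o = -6369 - 1*(-21406/833825185) = -6369 + 21406/833825185 = -5310632581859/833825185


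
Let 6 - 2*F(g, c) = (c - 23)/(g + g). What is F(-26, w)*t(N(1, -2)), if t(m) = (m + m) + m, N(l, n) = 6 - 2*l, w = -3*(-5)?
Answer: 456/13 ≈ 35.077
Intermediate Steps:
w = 15
F(g, c) = 3 - (-23 + c)/(4*g) (F(g, c) = 3 - (c - 23)/(2*(g + g)) = 3 - (-23 + c)/(2*(2*g)) = 3 - (-23 + c)*1/(2*g)/2 = 3 - (-23 + c)/(4*g))
t(m) = 3*m (t(m) = 2*m + m = 3*m)
F(-26, w)*t(N(1, -2)) = ((¼)*(23 - 1*15 + 12*(-26))/(-26))*(3*(6 - 2*1)) = ((¼)*(-1/26)*(23 - 15 - 312))*(3*(6 - 2)) = ((¼)*(-1/26)*(-304))*(3*4) = (38/13)*12 = 456/13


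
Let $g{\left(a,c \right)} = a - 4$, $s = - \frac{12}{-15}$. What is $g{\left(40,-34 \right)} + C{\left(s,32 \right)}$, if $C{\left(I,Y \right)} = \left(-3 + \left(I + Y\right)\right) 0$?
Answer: $36$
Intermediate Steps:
$s = \frac{4}{5}$ ($s = \left(-12\right) \left(- \frac{1}{15}\right) = \frac{4}{5} \approx 0.8$)
$C{\left(I,Y \right)} = 0$ ($C{\left(I,Y \right)} = \left(-3 + I + Y\right) 0 = 0$)
$g{\left(a,c \right)} = -4 + a$
$g{\left(40,-34 \right)} + C{\left(s,32 \right)} = \left(-4 + 40\right) + 0 = 36 + 0 = 36$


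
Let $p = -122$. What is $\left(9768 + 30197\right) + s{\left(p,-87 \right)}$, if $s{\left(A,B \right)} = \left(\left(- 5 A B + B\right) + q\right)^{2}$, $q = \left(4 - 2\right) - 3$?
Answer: $2825812929$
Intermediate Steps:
$q = -1$ ($q = 2 - 3 = -1$)
$s{\left(A,B \right)} = \left(-1 + B - 5 A B\right)^{2}$ ($s{\left(A,B \right)} = \left(\left(- 5 A B + B\right) - 1\right)^{2} = \left(\left(B - 5 A B\right) - 1\right)^{2} = \left(-1 + B - 5 A B\right)^{2}$)
$\left(9768 + 30197\right) + s{\left(p,-87 \right)} = \left(9768 + 30197\right) + \left(1 - -87 + 5 \left(-122\right) \left(-87\right)\right)^{2} = 39965 + \left(1 + 87 + 53070\right)^{2} = 39965 + 53158^{2} = 39965 + 2825772964 = 2825812929$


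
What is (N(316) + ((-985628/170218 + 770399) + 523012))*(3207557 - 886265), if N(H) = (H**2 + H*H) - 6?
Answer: 294983292243385188/85109 ≈ 3.4659e+12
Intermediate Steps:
N(H) = -6 + 2*H**2 (N(H) = (H**2 + H**2) - 6 = 2*H**2 - 6 = -6 + 2*H**2)
(N(316) + ((-985628/170218 + 770399) + 523012))*(3207557 - 886265) = ((-6 + 2*316**2) + ((-985628/170218 + 770399) + 523012))*(3207557 - 886265) = ((-6 + 2*99856) + ((-985628*1/170218 + 770399) + 523012))*2321292 = ((-6 + 199712) + ((-492814/85109 + 770399) + 523012))*2321292 = (199706 + (65567395677/85109 + 523012))*2321292 = (199706 + 110080423985/85109)*2321292 = (127077201939/85109)*2321292 = 294983292243385188/85109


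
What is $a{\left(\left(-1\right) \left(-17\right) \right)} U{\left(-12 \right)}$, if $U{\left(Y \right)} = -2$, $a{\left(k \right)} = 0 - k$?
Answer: $34$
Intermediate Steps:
$a{\left(k \right)} = - k$
$a{\left(\left(-1\right) \left(-17\right) \right)} U{\left(-12 \right)} = - \left(-1\right) \left(-17\right) \left(-2\right) = \left(-1\right) 17 \left(-2\right) = \left(-17\right) \left(-2\right) = 34$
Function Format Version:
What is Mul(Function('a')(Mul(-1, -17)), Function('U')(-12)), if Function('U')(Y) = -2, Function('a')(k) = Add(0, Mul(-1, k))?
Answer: 34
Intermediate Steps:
Function('a')(k) = Mul(-1, k)
Mul(Function('a')(Mul(-1, -17)), Function('U')(-12)) = Mul(Mul(-1, Mul(-1, -17)), -2) = Mul(Mul(-1, 17), -2) = Mul(-17, -2) = 34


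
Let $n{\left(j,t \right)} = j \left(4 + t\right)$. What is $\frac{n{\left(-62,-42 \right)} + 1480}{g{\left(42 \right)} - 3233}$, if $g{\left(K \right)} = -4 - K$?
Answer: $- \frac{3836}{3279} \approx -1.1699$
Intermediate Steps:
$\frac{n{\left(-62,-42 \right)} + 1480}{g{\left(42 \right)} - 3233} = \frac{- 62 \left(4 - 42\right) + 1480}{\left(-4 - 42\right) - 3233} = \frac{\left(-62\right) \left(-38\right) + 1480}{\left(-4 - 42\right) - 3233} = \frac{2356 + 1480}{-46 - 3233} = \frac{3836}{-3279} = 3836 \left(- \frac{1}{3279}\right) = - \frac{3836}{3279}$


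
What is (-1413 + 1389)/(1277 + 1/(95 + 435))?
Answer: -12720/676811 ≈ -0.018794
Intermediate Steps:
(-1413 + 1389)/(1277 + 1/(95 + 435)) = -24/(1277 + 1/530) = -24/(676811/530) = (530/676811)*(-24) = -12720/676811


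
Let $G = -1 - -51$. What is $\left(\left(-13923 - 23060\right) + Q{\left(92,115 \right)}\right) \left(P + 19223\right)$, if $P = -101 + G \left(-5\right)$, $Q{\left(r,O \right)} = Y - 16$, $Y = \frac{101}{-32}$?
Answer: $- \frac{2793218771}{4} \approx -6.983 \cdot 10^{8}$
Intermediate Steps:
$Y = - \frac{101}{32}$ ($Y = 101 \left(- \frac{1}{32}\right) = - \frac{101}{32} \approx -3.1563$)
$G = 50$ ($G = -1 + 51 = 50$)
$Q{\left(r,O \right)} = - \frac{613}{32}$ ($Q{\left(r,O \right)} = - \frac{101}{32} - 16 = - \frac{613}{32}$)
$P = -351$ ($P = -101 + 50 \left(-5\right) = -101 - 250 = -351$)
$\left(\left(-13923 - 23060\right) + Q{\left(92,115 \right)}\right) \left(P + 19223\right) = \left(\left(-13923 - 23060\right) - \frac{613}{32}\right) \left(-351 + 19223\right) = \left(\left(-13923 - 23060\right) - \frac{613}{32}\right) 18872 = \left(-36983 - \frac{613}{32}\right) 18872 = \left(- \frac{1184069}{32}\right) 18872 = - \frac{2793218771}{4}$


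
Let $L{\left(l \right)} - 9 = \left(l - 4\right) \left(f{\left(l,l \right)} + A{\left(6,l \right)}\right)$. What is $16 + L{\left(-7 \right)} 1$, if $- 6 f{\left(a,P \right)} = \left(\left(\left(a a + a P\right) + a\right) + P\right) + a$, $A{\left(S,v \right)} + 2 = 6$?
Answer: $\frac{733}{6} \approx 122.17$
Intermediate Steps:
$A{\left(S,v \right)} = 4$ ($A{\left(S,v \right)} = -2 + 6 = 4$)
$f{\left(a,P \right)} = - \frac{a}{3} - \frac{P}{6} - \frac{a^{2}}{6} - \frac{P a}{6}$ ($f{\left(a,P \right)} = - \frac{\left(\left(\left(a a + a P\right) + a\right) + P\right) + a}{6} = - \frac{\left(\left(\left(a^{2} + P a\right) + a\right) + P\right) + a}{6} = - \frac{\left(\left(a + a^{2} + P a\right) + P\right) + a}{6} = - \frac{\left(P + a + a^{2} + P a\right) + a}{6} = - \frac{P + a^{2} + 2 a + P a}{6} = - \frac{a}{3} - \frac{P}{6} - \frac{a^{2}}{6} - \frac{P a}{6}$)
$L{\left(l \right)} = 9 + \left(-4 + l\right) \left(4 - \frac{l}{2} - \frac{l^{2}}{3}\right)$ ($L{\left(l \right)} = 9 + \left(l - 4\right) \left(\left(- \frac{l}{3} - \frac{l}{6} - \frac{l^{2}}{6} - \frac{l l}{6}\right) + 4\right) = 9 + \left(-4 + l\right) \left(\left(- \frac{l}{3} - \frac{l}{6} - \frac{l^{2}}{6} - \frac{l^{2}}{6}\right) + 4\right) = 9 + \left(-4 + l\right) \left(\left(- \frac{l}{2} - \frac{l^{2}}{3}\right) + 4\right) = 9 + \left(-4 + l\right) \left(4 - \frac{l}{2} - \frac{l^{2}}{3}\right)$)
$16 + L{\left(-7 \right)} 1 = 16 + \left(-7 + 6 \left(-7\right) - \frac{\left(-7\right)^{3}}{3} + \frac{5 \left(-7\right)^{2}}{6}\right) 1 = 16 + \left(-7 - 42 - - \frac{343}{3} + \frac{5}{6} \cdot 49\right) 1 = 16 + \left(-7 - 42 + \frac{343}{3} + \frac{245}{6}\right) 1 = 16 + \frac{637}{6} \cdot 1 = 16 + \frac{637}{6} = \frac{733}{6}$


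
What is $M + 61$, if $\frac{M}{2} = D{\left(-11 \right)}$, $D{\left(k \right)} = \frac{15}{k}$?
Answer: $\frac{641}{11} \approx 58.273$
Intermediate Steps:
$M = - \frac{30}{11}$ ($M = 2 \frac{15}{-11} = 2 \cdot 15 \left(- \frac{1}{11}\right) = 2 \left(- \frac{15}{11}\right) = - \frac{30}{11} \approx -2.7273$)
$M + 61 = - \frac{30}{11} + 61 = \frac{641}{11}$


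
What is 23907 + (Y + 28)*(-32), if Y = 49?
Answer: 21443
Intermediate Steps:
23907 + (Y + 28)*(-32) = 23907 + (49 + 28)*(-32) = 23907 + 77*(-32) = 23907 - 2464 = 21443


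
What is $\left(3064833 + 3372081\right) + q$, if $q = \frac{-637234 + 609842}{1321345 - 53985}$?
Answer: $\frac{254933978114}{39605} \approx 6.4369 \cdot 10^{6}$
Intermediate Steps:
$q = - \frac{856}{39605}$ ($q = - \frac{27392}{1267360} = \left(-27392\right) \frac{1}{1267360} = - \frac{856}{39605} \approx -0.021613$)
$\left(3064833 + 3372081\right) + q = \left(3064833 + 3372081\right) - \frac{856}{39605} = 6436914 - \frac{856}{39605} = \frac{254933978114}{39605}$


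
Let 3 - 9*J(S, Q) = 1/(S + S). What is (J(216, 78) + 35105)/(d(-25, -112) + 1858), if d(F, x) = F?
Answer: 10499195/548208 ≈ 19.152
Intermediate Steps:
J(S, Q) = ⅓ - 1/(18*S) (J(S, Q) = ⅓ - 1/(9*(S + S)) = ⅓ - 1/(2*S)/9 = ⅓ - 1/(18*S))
(J(216, 78) + 35105)/(d(-25, -112) + 1858) = ((1/18)*(-1 + 6*216)/216 + 35105)/(-25 + 1858) = ((1/18)*(1/216)*(-1 + 1296) + 35105)/1833 = ((1/18)*(1/216)*1295 + 35105)*(1/1833) = (1295/3888 + 35105)*(1/1833) = (136489535/3888)*(1/1833) = 10499195/548208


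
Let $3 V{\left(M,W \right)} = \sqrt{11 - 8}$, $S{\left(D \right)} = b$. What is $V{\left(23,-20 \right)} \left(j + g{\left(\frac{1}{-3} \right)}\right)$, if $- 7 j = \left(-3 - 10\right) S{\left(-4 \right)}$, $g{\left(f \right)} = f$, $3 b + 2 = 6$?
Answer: $\frac{5 \sqrt{3}}{7} \approx 1.2372$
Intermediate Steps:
$b = \frac{4}{3}$ ($b = - \frac{2}{3} + \frac{1}{3} \cdot 6 = - \frac{2}{3} + 2 = \frac{4}{3} \approx 1.3333$)
$S{\left(D \right)} = \frac{4}{3}$
$V{\left(M,W \right)} = \frac{\sqrt{3}}{3}$ ($V{\left(M,W \right)} = \frac{\sqrt{11 - 8}}{3} = \frac{\sqrt{3}}{3}$)
$j = \frac{52}{21}$ ($j = - \frac{\left(-3 - 10\right) \frac{4}{3}}{7} = - \frac{\left(-13\right) \frac{4}{3}}{7} = \left(- \frac{1}{7}\right) \left(- \frac{52}{3}\right) = \frac{52}{21} \approx 2.4762$)
$V{\left(23,-20 \right)} \left(j + g{\left(\frac{1}{-3} \right)}\right) = \frac{\sqrt{3}}{3} \left(\frac{52}{21} + \frac{1}{-3}\right) = \frac{\sqrt{3}}{3} \left(\frac{52}{21} - \frac{1}{3}\right) = \frac{\sqrt{3}}{3} \cdot \frac{15}{7} = \frac{5 \sqrt{3}}{7}$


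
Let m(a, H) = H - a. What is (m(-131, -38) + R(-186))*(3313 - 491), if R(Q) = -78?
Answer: 42330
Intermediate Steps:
(m(-131, -38) + R(-186))*(3313 - 491) = ((-38 - 1*(-131)) - 78)*(3313 - 491) = ((-38 + 131) - 78)*2822 = (93 - 78)*2822 = 15*2822 = 42330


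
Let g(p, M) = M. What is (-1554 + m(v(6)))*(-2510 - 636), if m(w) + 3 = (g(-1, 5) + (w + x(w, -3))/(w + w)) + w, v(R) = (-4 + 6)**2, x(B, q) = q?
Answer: 19478459/4 ≈ 4.8696e+6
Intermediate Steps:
v(R) = 4 (v(R) = 2**2 = 4)
m(w) = 2 + w + (-3 + w)/(2*w) (m(w) = -3 + ((5 + (w - 3)/(w + w)) + w) = -3 + ((5 + (-3 + w)/((2*w))) + w) = -3 + ((5 + (-3 + w)*(1/(2*w))) + w) = -3 + ((5 + (-3 + w)/(2*w)) + w) = -3 + (5 + w + (-3 + w)/(2*w)) = 2 + w + (-3 + w)/(2*w))
(-1554 + m(v(6)))*(-2510 - 636) = (-1554 + (5/2 + 4 - 3/2/4))*(-2510 - 636) = (-1554 + (5/2 + 4 - 3/2*1/4))*(-3146) = (-1554 + (5/2 + 4 - 3/8))*(-3146) = (-1554 + 49/8)*(-3146) = -12383/8*(-3146) = 19478459/4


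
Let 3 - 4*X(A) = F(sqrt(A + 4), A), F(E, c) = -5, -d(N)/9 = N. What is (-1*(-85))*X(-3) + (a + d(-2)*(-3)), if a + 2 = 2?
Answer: 116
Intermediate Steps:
a = 0 (a = -2 + 2 = 0)
d(N) = -9*N
X(A) = 2 (X(A) = 3/4 - 1/4*(-5) = 3/4 + 5/4 = 2)
(-1*(-85))*X(-3) + (a + d(-2)*(-3)) = -1*(-85)*2 + (0 - 9*(-2)*(-3)) = 85*2 + (0 + 18*(-3)) = 170 + (0 - 54) = 170 - 54 = 116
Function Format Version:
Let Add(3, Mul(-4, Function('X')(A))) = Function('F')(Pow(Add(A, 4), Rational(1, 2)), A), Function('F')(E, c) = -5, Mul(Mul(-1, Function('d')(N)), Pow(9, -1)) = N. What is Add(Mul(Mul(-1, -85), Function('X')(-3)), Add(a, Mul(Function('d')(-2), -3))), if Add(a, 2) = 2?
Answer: 116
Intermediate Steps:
a = 0 (a = Add(-2, 2) = 0)
Function('d')(N) = Mul(-9, N)
Function('X')(A) = 2 (Function('X')(A) = Add(Rational(3, 4), Mul(Rational(-1, 4), -5)) = Add(Rational(3, 4), Rational(5, 4)) = 2)
Add(Mul(Mul(-1, -85), Function('X')(-3)), Add(a, Mul(Function('d')(-2), -3))) = Add(Mul(Mul(-1, -85), 2), Add(0, Mul(Mul(-9, -2), -3))) = Add(Mul(85, 2), Add(0, Mul(18, -3))) = Add(170, Add(0, -54)) = Add(170, -54) = 116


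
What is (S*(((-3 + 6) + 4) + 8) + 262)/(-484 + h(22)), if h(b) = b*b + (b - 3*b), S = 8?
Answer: -191/22 ≈ -8.6818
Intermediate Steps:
h(b) = b**2 - 2*b
(S*(((-3 + 6) + 4) + 8) + 262)/(-484 + h(22)) = (8*(((-3 + 6) + 4) + 8) + 262)/(-484 + 22*(-2 + 22)) = (8*((3 + 4) + 8) + 262)/(-484 + 22*20) = (8*(7 + 8) + 262)/(-484 + 440) = (8*15 + 262)/(-44) = (120 + 262)*(-1/44) = 382*(-1/44) = -191/22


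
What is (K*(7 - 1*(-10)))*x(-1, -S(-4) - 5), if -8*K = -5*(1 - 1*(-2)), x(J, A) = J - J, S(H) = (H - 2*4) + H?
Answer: 0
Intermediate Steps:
S(H) = -8 + 2*H (S(H) = (H - 8) + H = (-8 + H) + H = -8 + 2*H)
x(J, A) = 0
K = 15/8 (K = -(-5)*(1 - 1*(-2))/8 = -(-5)*(1 + 2)/8 = -(-5)*3/8 = -⅛*(-15) = 15/8 ≈ 1.8750)
(K*(7 - 1*(-10)))*x(-1, -S(-4) - 5) = (15*(7 - 1*(-10))/8)*0 = (15*(7 + 10)/8)*0 = ((15/8)*17)*0 = (255/8)*0 = 0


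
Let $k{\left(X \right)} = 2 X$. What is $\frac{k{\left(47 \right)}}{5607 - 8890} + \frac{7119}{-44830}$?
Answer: $- \frac{27585697}{147176890} \approx -0.18743$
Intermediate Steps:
$\frac{k{\left(47 \right)}}{5607 - 8890} + \frac{7119}{-44830} = \frac{2 \cdot 47}{5607 - 8890} + \frac{7119}{-44830} = \frac{94}{5607 - 8890} + 7119 \left(- \frac{1}{44830}\right) = \frac{94}{-3283} - \frac{7119}{44830} = 94 \left(- \frac{1}{3283}\right) - \frac{7119}{44830} = - \frac{94}{3283} - \frac{7119}{44830} = - \frac{27585697}{147176890}$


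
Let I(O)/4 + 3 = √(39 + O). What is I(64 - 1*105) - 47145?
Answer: -47157 + 4*I*√2 ≈ -47157.0 + 5.6569*I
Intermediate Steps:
I(O) = -12 + 4*√(39 + O)
I(64 - 1*105) - 47145 = (-12 + 4*√(39 + (64 - 1*105))) - 47145 = (-12 + 4*√(39 + (64 - 105))) - 47145 = (-12 + 4*√(39 - 41)) - 47145 = (-12 + 4*√(-2)) - 47145 = (-12 + 4*(I*√2)) - 47145 = (-12 + 4*I*√2) - 47145 = -47157 + 4*I*√2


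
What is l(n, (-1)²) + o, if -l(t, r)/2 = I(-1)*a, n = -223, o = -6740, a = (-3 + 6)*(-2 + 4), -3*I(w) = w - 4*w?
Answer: -6728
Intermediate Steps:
I(w) = w (I(w) = -(w - 4*w)/3 = -(-1)*w = w)
a = 6 (a = 3*2 = 6)
l(t, r) = 12 (l(t, r) = -(-2)*6 = -2*(-6) = 12)
l(n, (-1)²) + o = 12 - 6740 = -6728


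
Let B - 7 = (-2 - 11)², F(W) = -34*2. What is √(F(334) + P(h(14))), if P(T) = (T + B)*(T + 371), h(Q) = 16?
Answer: 2*√18559 ≈ 272.46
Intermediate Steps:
F(W) = -68
B = 176 (B = 7 + (-2 - 11)² = 7 + (-13)² = 7 + 169 = 176)
P(T) = (176 + T)*(371 + T) (P(T) = (T + 176)*(T + 371) = (176 + T)*(371 + T))
√(F(334) + P(h(14))) = √(-68 + (65296 + 16² + 547*16)) = √(-68 + (65296 + 256 + 8752)) = √(-68 + 74304) = √74236 = 2*√18559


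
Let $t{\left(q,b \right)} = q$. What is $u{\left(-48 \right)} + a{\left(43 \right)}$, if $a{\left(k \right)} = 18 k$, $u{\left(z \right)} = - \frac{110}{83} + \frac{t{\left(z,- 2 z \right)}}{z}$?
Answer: $\frac{64215}{83} \approx 773.67$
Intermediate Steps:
$u{\left(z \right)} = - \frac{27}{83}$ ($u{\left(z \right)} = - \frac{110}{83} + \frac{z}{z} = \left(-110\right) \frac{1}{83} + 1 = - \frac{110}{83} + 1 = - \frac{27}{83}$)
$u{\left(-48 \right)} + a{\left(43 \right)} = - \frac{27}{83} + 18 \cdot 43 = - \frac{27}{83} + 774 = \frac{64215}{83}$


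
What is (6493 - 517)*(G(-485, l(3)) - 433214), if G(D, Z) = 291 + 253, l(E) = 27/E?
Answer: -2585635920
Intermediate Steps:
G(D, Z) = 544
(6493 - 517)*(G(-485, l(3)) - 433214) = (6493 - 517)*(544 - 433214) = 5976*(-432670) = -2585635920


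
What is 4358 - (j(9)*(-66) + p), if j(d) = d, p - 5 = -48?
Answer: 4995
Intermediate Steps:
p = -43 (p = 5 - 48 = -43)
4358 - (j(9)*(-66) + p) = 4358 - (9*(-66) - 43) = 4358 - (-594 - 43) = 4358 - 1*(-637) = 4358 + 637 = 4995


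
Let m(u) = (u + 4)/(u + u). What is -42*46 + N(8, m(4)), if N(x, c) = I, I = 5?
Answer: -1927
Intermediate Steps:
m(u) = (4 + u)/(2*u) (m(u) = (4 + u)/((2*u)) = (4 + u)*(1/(2*u)) = (4 + u)/(2*u))
N(x, c) = 5
-42*46 + N(8, m(4)) = -42*46 + 5 = -1932 + 5 = -1927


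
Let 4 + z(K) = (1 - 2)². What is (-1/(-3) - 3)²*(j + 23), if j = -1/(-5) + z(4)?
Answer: 6464/45 ≈ 143.64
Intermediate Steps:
z(K) = -3 (z(K) = -4 + (1 - 2)² = -4 + (-1)² = -4 + 1 = -3)
j = -14/5 (j = -1/(-5) - 3 = -(-1)/5 - 3 = -1*(-⅕) - 3 = ⅕ - 3 = -14/5 ≈ -2.8000)
(-1/(-3) - 3)²*(j + 23) = (-1/(-3) - 3)²*(-14/5 + 23) = (-1*(-⅓) - 3)²*(101/5) = (⅓ - 3)²*(101/5) = (-8/3)²*(101/5) = (64/9)*(101/5) = 6464/45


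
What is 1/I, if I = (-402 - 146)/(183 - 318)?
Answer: 135/548 ≈ 0.24635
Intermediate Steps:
I = 548/135 (I = -548/(-135) = -548*(-1/135) = 548/135 ≈ 4.0593)
1/I = 1/(548/135) = 135/548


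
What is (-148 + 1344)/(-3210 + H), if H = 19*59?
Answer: -1196/2089 ≈ -0.57252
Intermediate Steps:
H = 1121
(-148 + 1344)/(-3210 + H) = (-148 + 1344)/(-3210 + 1121) = 1196/(-2089) = 1196*(-1/2089) = -1196/2089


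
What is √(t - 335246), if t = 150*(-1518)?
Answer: I*√562946 ≈ 750.3*I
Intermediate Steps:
t = -227700
√(t - 335246) = √(-227700 - 335246) = √(-562946) = I*√562946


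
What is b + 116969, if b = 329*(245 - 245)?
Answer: 116969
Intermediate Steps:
b = 0 (b = 329*0 = 0)
b + 116969 = 0 + 116969 = 116969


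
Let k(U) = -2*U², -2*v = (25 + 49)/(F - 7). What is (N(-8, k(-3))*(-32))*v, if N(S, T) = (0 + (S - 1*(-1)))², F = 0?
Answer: -8288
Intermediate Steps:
v = 37/7 (v = -(25 + 49)/(2*(0 - 7)) = -37/(-7) = -37*(-1)/7 = -½*(-74/7) = 37/7 ≈ 5.2857)
N(S, T) = (1 + S)² (N(S, T) = (0 + (S + 1))² = (0 + (1 + S))² = (1 + S)²)
(N(-8, k(-3))*(-32))*v = ((1 - 8)²*(-32))*(37/7) = ((-7)²*(-32))*(37/7) = (49*(-32))*(37/7) = -1568*37/7 = -8288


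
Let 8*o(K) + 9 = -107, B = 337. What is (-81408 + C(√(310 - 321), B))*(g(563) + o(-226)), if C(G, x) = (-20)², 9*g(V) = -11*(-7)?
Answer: 4333928/9 ≈ 4.8155e+5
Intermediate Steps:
g(V) = 77/9 (g(V) = (-11*(-7))/9 = (⅑)*77 = 77/9)
o(K) = -29/2 (o(K) = -9/8 + (⅛)*(-107) = -9/8 - 107/8 = -29/2)
C(G, x) = 400
(-81408 + C(√(310 - 321), B))*(g(563) + o(-226)) = (-81408 + 400)*(77/9 - 29/2) = -81008*(-107/18) = 4333928/9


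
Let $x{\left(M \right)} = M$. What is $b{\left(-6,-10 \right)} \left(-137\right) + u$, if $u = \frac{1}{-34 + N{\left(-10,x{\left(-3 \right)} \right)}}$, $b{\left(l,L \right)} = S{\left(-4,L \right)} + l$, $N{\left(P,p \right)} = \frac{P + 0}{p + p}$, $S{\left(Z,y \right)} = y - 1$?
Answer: $\frac{225910}{97} \approx 2329.0$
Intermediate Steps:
$S{\left(Z,y \right)} = -1 + y$ ($S{\left(Z,y \right)} = y - 1 = -1 + y$)
$N{\left(P,p \right)} = \frac{P}{2 p}$
$b{\left(l,L \right)} = -1 + L + l$ ($b{\left(l,L \right)} = \left(-1 + L\right) + l = -1 + L + l$)
$u = - \frac{3}{97}$ ($u = \frac{1}{-34 + \frac{1}{2} \left(-10\right) \frac{1}{-3}} = \frac{1}{-34 + \frac{1}{2} \left(-10\right) \left(- \frac{1}{3}\right)} = \frac{1}{-34 + \frac{5}{3}} = \frac{1}{- \frac{97}{3}} = - \frac{3}{97} \approx -0.030928$)
$b{\left(-6,-10 \right)} \left(-137\right) + u = \left(-1 - 10 - 6\right) \left(-137\right) - \frac{3}{97} = \left(-17\right) \left(-137\right) - \frac{3}{97} = 2329 - \frac{3}{97} = \frac{225910}{97}$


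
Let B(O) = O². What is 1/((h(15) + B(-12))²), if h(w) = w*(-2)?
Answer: 1/12996 ≈ 7.6947e-5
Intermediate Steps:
h(w) = -2*w
1/((h(15) + B(-12))²) = 1/((-2*15 + (-12)²)²) = 1/((-30 + 144)²) = 1/(114²) = 1/12996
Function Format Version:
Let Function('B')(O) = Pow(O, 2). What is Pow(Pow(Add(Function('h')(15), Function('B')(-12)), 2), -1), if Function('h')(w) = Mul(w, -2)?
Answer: Rational(1, 12996) ≈ 7.6947e-5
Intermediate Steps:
Function('h')(w) = Mul(-2, w)
Pow(Pow(Add(Function('h')(15), Function('B')(-12)), 2), -1) = Pow(Pow(Add(Mul(-2, 15), Pow(-12, 2)), 2), -1) = Pow(Pow(Add(-30, 144), 2), -1) = Pow(Pow(114, 2), -1) = Pow(12996, -1) = Rational(1, 12996)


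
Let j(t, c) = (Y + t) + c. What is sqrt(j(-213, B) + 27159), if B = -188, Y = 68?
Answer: sqrt(26826) ≈ 163.79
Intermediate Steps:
j(t, c) = 68 + c + t (j(t, c) = (68 + t) + c = 68 + c + t)
sqrt(j(-213, B) + 27159) = sqrt((68 - 188 - 213) + 27159) = sqrt(-333 + 27159) = sqrt(26826)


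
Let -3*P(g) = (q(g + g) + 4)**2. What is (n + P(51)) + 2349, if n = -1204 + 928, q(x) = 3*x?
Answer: -89881/3 ≈ -29960.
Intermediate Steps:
n = -276
P(g) = -(4 + 6*g)**2/3 (P(g) = -(3*(g + g) + 4)**2/3 = -(3*(2*g) + 4)**2/3 = -(6*g + 4)**2/3 = -(4 + 6*g)**2/3)
(n + P(51)) + 2349 = (-276 - 4*(2 + 3*51)**2/3) + 2349 = (-276 - 4*(2 + 153)**2/3) + 2349 = (-276 - 4/3*155**2) + 2349 = (-276 - 4/3*24025) + 2349 = (-276 - 96100/3) + 2349 = -96928/3 + 2349 = -89881/3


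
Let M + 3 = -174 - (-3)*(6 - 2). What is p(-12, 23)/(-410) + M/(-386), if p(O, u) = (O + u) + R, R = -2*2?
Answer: 16237/39565 ≈ 0.41039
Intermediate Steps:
R = -4
M = -165 (M = -3 + (-174 - (-3)*(6 - 2)) = -3 + (-174 - (-3)*4) = -3 + (-174 - 1*(-12)) = -3 + (-174 + 12) = -3 - 162 = -165)
p(O, u) = -4 + O + u (p(O, u) = (O + u) - 4 = -4 + O + u)
p(-12, 23)/(-410) + M/(-386) = (-4 - 12 + 23)/(-410) - 165/(-386) = 7*(-1/410) - 165*(-1/386) = -7/410 + 165/386 = 16237/39565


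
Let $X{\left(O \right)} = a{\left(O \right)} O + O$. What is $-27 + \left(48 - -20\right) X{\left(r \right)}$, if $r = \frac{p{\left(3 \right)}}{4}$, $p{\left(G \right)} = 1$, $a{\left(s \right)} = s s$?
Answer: $- \frac{143}{16} \approx -8.9375$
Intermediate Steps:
$a{\left(s \right)} = s^{2}$
$r = \frac{1}{4}$ ($r = 1 \cdot \frac{1}{4} = \frac{1}{4} \approx 0.25$)
$X{\left(O \right)} = O + O^{3}$ ($X{\left(O \right)} = O^{2} O + O = O^{3} + O = O + O^{3}$)
$-27 + \left(48 - -20\right) X{\left(r \right)} = -27 + \left(48 - -20\right) \left(\frac{1}{4} + \left(\frac{1}{4}\right)^{3}\right) = -27 + \left(48 + 20\right) \left(\frac{1}{4} + \frac{1}{64}\right) = -27 + 68 \cdot \frac{17}{64} = -27 + \frac{289}{16} = - \frac{143}{16}$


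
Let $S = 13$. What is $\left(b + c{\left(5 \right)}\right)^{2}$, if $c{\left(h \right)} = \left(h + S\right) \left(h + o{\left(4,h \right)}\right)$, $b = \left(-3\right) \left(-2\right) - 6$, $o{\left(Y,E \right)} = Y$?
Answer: $26244$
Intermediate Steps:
$b = 0$ ($b = 6 - 6 = 0$)
$c{\left(h \right)} = \left(4 + h\right) \left(13 + h\right)$ ($c{\left(h \right)} = \left(h + 13\right) \left(h + 4\right) = \left(13 + h\right) \left(4 + h\right) = \left(4 + h\right) \left(13 + h\right)$)
$\left(b + c{\left(5 \right)}\right)^{2} = \left(0 + \left(52 + 5^{2} + 17 \cdot 5\right)\right)^{2} = \left(0 + \left(52 + 25 + 85\right)\right)^{2} = \left(0 + 162\right)^{2} = 162^{2} = 26244$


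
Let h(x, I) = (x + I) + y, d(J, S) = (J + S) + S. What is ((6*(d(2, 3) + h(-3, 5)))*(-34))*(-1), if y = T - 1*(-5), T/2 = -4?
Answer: 1428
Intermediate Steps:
T = -8 (T = 2*(-4) = -8)
d(J, S) = J + 2*S
y = -3 (y = -8 - 1*(-5) = -8 + 5 = -3)
h(x, I) = -3 + I + x (h(x, I) = (x + I) - 3 = (I + x) - 3 = -3 + I + x)
((6*(d(2, 3) + h(-3, 5)))*(-34))*(-1) = ((6*((2 + 2*3) + (-3 + 5 - 3)))*(-34))*(-1) = ((6*((2 + 6) - 1))*(-34))*(-1) = ((6*(8 - 1))*(-34))*(-1) = ((6*7)*(-34))*(-1) = (42*(-34))*(-1) = -1428*(-1) = 1428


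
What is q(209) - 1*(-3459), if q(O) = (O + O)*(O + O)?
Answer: 178183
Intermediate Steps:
q(O) = 4*O**2 (q(O) = (2*O)*(2*O) = 4*O**2)
q(209) - 1*(-3459) = 4*209**2 - 1*(-3459) = 4*43681 + 3459 = 174724 + 3459 = 178183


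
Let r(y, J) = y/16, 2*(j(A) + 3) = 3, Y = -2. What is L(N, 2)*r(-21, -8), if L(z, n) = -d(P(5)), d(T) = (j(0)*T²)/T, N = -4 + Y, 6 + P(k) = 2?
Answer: 63/8 ≈ 7.8750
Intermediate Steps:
j(A) = -3/2 (j(A) = -3 + (½)*3 = -3 + 3/2 = -3/2)
P(k) = -4 (P(k) = -6 + 2 = -4)
r(y, J) = y/16 (r(y, J) = y*(1/16) = y/16)
N = -6 (N = -4 - 2 = -6)
d(T) = -3*T/2 (d(T) = (-3*T²/2)/T = -3*T/2)
L(z, n) = -6 (L(z, n) = -(-3)*(-4)/2 = -1*6 = -6)
L(N, 2)*r(-21, -8) = -3*(-21)/8 = -6*(-21/16) = 63/8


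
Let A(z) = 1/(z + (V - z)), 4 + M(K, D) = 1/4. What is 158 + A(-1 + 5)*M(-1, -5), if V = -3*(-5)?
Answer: 631/4 ≈ 157.75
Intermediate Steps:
V = 15
M(K, D) = -15/4 (M(K, D) = -4 + 1/4 = -4 + ¼ = -15/4)
A(z) = 1/15 (A(z) = 1/(z + (15 - z)) = 1/15)
158 + A(-1 + 5)*M(-1, -5) = 158 + (1/15)*(-15/4) = 158 - ¼ = 631/4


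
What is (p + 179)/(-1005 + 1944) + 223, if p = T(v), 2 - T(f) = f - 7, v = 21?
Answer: 209564/939 ≈ 223.18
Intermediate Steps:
T(f) = 9 - f (T(f) = 2 - (f - 7) = 2 - (-7 + f) = 2 + (7 - f) = 9 - f)
p = -12 (p = 9 - 1*21 = 9 - 21 = -12)
(p + 179)/(-1005 + 1944) + 223 = (-12 + 179)/(-1005 + 1944) + 223 = 167/939 + 223 = 209564/939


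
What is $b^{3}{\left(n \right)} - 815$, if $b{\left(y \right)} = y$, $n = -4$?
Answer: $-879$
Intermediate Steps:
$b^{3}{\left(n \right)} - 815 = \left(-4\right)^{3} - 815 = -64 - 815 = -879$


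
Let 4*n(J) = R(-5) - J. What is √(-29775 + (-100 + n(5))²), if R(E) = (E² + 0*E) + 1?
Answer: 7*I*√6791/4 ≈ 144.21*I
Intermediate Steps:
R(E) = 1 + E² (R(E) = (E² + 0) + 1 = E² + 1 = 1 + E²)
n(J) = 13/2 - J/4 (n(J) = ((1 + (-5)²) - J)/4 = ((1 + 25) - J)/4 = (26 - J)/4 = 13/2 - J/4)
√(-29775 + (-100 + n(5))²) = √(-29775 + (-100 + (13/2 - ¼*5))²) = √(-29775 + (-100 + (13/2 - 5/4))²) = √(-29775 + (-100 + 21/4)²) = √(-29775 + (-379/4)²) = √(-29775 + 143641/16) = √(-332759/16) = 7*I*√6791/4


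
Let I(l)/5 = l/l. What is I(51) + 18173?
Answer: 18178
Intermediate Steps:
I(l) = 5 (I(l) = 5*(l/l) = 5*1 = 5)
I(51) + 18173 = 5 + 18173 = 18178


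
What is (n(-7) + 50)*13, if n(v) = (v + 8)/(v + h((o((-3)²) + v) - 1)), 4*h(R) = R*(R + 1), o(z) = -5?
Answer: 20813/32 ≈ 650.41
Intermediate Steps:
h(R) = R*(1 + R)/4 (h(R) = (R*(R + 1))/4 = (R*(1 + R))/4 = R*(1 + R)/4)
n(v) = (8 + v)/(v + (-6 + v)*(-5 + v)/4) (n(v) = (v + 8)/(v + ((-5 + v) - 1)*(1 + ((-5 + v) - 1))/4) = (8 + v)/(v + (-6 + v)*(1 + (-6 + v))/4) = (8 + v)/(v + (-6 + v)*(-5 + v)/4))
(n(-7) + 50)*13 = (4*(8 - 7)/(30 + (-7)² - 7*(-7)) + 50)*13 = (4*1/(30 + 49 + 49) + 50)*13 = (4*1/128 + 50)*13 = (4*(1/128)*1 + 50)*13 = (1/32 + 50)*13 = (1601/32)*13 = 20813/32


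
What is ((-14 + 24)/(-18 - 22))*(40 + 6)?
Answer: -23/2 ≈ -11.500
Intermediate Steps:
((-14 + 24)/(-18 - 22))*(40 + 6) = (10/(-40))*46 = (10*(-1/40))*46 = -1/4*46 = -23/2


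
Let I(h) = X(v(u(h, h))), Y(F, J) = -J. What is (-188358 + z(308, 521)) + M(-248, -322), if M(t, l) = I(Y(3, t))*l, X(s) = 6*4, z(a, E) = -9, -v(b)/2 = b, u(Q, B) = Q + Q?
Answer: -196095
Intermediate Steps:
u(Q, B) = 2*Q
v(b) = -2*b
X(s) = 24
I(h) = 24
M(t, l) = 24*l
(-188358 + z(308, 521)) + M(-248, -322) = (-188358 - 9) + 24*(-322) = -188367 - 7728 = -196095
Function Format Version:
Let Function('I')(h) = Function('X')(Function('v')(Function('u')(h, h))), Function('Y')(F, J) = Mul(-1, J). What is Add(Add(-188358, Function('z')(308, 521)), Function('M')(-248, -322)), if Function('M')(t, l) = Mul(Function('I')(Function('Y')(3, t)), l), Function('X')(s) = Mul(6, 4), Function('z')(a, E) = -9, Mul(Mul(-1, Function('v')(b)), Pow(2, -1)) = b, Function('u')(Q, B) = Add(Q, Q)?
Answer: -196095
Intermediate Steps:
Function('u')(Q, B) = Mul(2, Q)
Function('v')(b) = Mul(-2, b)
Function('X')(s) = 24
Function('I')(h) = 24
Function('M')(t, l) = Mul(24, l)
Add(Add(-188358, Function('z')(308, 521)), Function('M')(-248, -322)) = Add(Add(-188358, -9), Mul(24, -322)) = Add(-188367, -7728) = -196095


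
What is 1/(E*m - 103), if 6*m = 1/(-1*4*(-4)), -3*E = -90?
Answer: -16/1643 ≈ -0.0097383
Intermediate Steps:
E = 30 (E = -⅓*(-90) = 30)
m = 1/96 (m = 1/(6*((-1*4*(-4)))) = 1/(6*((-4*(-4)))) = (⅙)/16 = (⅙)*(1/16) = 1/96 ≈ 0.010417)
1/(E*m - 103) = 1/(30*(1/96) - 103) = 1/(5/16 - 103) = 1/(-1643/16) = -16/1643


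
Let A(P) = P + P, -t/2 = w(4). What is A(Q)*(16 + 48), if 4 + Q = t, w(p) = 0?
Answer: -512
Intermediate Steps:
t = 0 (t = -2*0 = 0)
Q = -4 (Q = -4 + 0 = -4)
A(P) = 2*P
A(Q)*(16 + 48) = (2*(-4))*(16 + 48) = -8*64 = -512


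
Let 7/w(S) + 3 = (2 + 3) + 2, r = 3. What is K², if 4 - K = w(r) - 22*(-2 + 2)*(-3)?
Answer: 81/16 ≈ 5.0625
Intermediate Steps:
w(S) = 7/4 (w(S) = 7/(-3 + ((2 + 3) + 2)) = 7/(-3 + (5 + 2)) = 7/(-3 + 7) = 7/4)
K = 9/4 (K = 4 - (7/4 - 22*(-2 + 2)*(-3)) = 4 - (7/4 - 0*(-3)) = 4 - (7/4 - 22*0) = 4 - (7/4 + 0) = 4 - 1*7/4 = 4 - 7/4 = 9/4 ≈ 2.2500)
K² = (9/4)² = 81/16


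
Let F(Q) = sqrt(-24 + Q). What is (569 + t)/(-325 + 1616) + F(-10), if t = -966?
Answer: -397/1291 + I*sqrt(34) ≈ -0.30751 + 5.831*I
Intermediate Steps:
(569 + t)/(-325 + 1616) + F(-10) = (569 - 966)/(-325 + 1616) + sqrt(-24 - 10) = -397/1291 + sqrt(-34) = -397*1/1291 + I*sqrt(34) = -397/1291 + I*sqrt(34)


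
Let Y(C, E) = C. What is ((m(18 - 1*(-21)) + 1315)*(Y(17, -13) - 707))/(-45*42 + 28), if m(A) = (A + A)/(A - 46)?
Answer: 3148815/6517 ≈ 483.17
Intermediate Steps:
m(A) = 2*A/(-46 + A) (m(A) = (2*A)/(-46 + A) = 2*A/(-46 + A))
((m(18 - 1*(-21)) + 1315)*(Y(17, -13) - 707))/(-45*42 + 28) = ((2*(18 - 1*(-21))/(-46 + (18 - 1*(-21))) + 1315)*(17 - 707))/(-45*42 + 28) = ((2*(18 + 21)/(-46 + (18 + 21)) + 1315)*(-690))/(-1890 + 28) = ((2*39/(-46 + 39) + 1315)*(-690))/(-1862) = ((2*39/(-7) + 1315)*(-690))*(-1/1862) = ((2*39*(-⅐) + 1315)*(-690))*(-1/1862) = ((-78/7 + 1315)*(-690))*(-1/1862) = ((9127/7)*(-690))*(-1/1862) = -6297630/7*(-1/1862) = 3148815/6517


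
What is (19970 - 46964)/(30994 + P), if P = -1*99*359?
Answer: 26994/4547 ≈ 5.9367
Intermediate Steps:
P = -35541 (P = -99*359 = -35541)
(19970 - 46964)/(30994 + P) = (19970 - 46964)/(30994 - 35541) = -26994/(-4547) = -26994*(-1/4547) = 26994/4547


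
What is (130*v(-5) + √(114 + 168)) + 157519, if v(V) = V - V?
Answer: 157519 + √282 ≈ 1.5754e+5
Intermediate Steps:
v(V) = 0
(130*v(-5) + √(114 + 168)) + 157519 = (130*0 + √(114 + 168)) + 157519 = (0 + √282) + 157519 = √282 + 157519 = 157519 + √282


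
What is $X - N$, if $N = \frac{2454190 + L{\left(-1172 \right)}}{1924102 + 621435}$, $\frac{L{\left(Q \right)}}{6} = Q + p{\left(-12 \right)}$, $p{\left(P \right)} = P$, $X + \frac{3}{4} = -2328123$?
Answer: $- \frac{23705310373159}{10182148} \approx -2.3281 \cdot 10^{6}$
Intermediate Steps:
$X = - \frac{9312495}{4}$ ($X = - \frac{3}{4} - 2328123 = - \frac{9312495}{4} \approx -2.3281 \cdot 10^{6}$)
$L{\left(Q \right)} = -72 + 6 Q$ ($L{\left(Q \right)} = 6 \left(Q - 12\right) = 6 \left(-12 + Q\right) = -72 + 6 Q$)
$N = \frac{2447086}{2545537}$ ($N = \frac{2454190 + \left(-72 + 6 \left(-1172\right)\right)}{1924102 + 621435} = \frac{2454190 - 7104}{2545537} = \left(2454190 - 7104\right) \frac{1}{2545537} = 2447086 \cdot \frac{1}{2545537} = \frac{2447086}{2545537} \approx 0.96132$)
$X - N = - \frac{9312495}{4} - \frac{2447086}{2545537} = - \frac{23705310373159}{10182148}$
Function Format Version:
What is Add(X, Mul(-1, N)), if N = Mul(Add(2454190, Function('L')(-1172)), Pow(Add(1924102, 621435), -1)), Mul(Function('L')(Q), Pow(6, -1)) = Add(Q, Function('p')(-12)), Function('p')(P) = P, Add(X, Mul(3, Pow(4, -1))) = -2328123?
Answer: Rational(-23705310373159, 10182148) ≈ -2.3281e+6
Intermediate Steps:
X = Rational(-9312495, 4) (X = Add(Rational(-3, 4), -2328123) = Rational(-9312495, 4) ≈ -2.3281e+6)
Function('L')(Q) = Add(-72, Mul(6, Q)) (Function('L')(Q) = Mul(6, Add(Q, -12)) = Mul(6, Add(-12, Q)) = Add(-72, Mul(6, Q)))
N = Rational(2447086, 2545537) (N = Mul(Add(2454190, Add(-72, Mul(6, -1172))), Pow(Add(1924102, 621435), -1)) = Mul(Add(2454190, Add(-72, -7032)), Pow(2545537, -1)) = Mul(Add(2454190, -7104), Rational(1, 2545537)) = Mul(2447086, Rational(1, 2545537)) = Rational(2447086, 2545537) ≈ 0.96132)
Add(X, Mul(-1, N)) = Add(Rational(-9312495, 4), Mul(-1, Rational(2447086, 2545537))) = Add(Rational(-9312495, 4), Rational(-2447086, 2545537)) = Rational(-23705310373159, 10182148)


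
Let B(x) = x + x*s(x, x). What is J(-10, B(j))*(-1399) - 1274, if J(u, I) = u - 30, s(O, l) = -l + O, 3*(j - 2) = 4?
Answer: 54686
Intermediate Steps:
j = 10/3 (j = 2 + (⅓)*4 = 2 + 4/3 = 10/3 ≈ 3.3333)
s(O, l) = O - l
B(x) = x (B(x) = x + x*(x - x) = x + x*0 = x + 0 = x)
J(u, I) = -30 + u
J(-10, B(j))*(-1399) - 1274 = (-30 - 10)*(-1399) - 1274 = -40*(-1399) - 1274 = 55960 - 1274 = 54686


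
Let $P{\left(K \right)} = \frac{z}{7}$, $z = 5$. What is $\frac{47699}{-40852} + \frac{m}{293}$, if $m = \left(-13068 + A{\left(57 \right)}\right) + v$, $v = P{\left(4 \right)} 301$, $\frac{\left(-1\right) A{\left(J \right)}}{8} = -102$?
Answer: $- \frac{505711331}{11969636} \approx -42.25$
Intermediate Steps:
$P{\left(K \right)} = \frac{5}{7}$
$A{\left(J \right)} = 816$ ($A{\left(J \right)} = \left(-8\right) \left(-102\right) = 816$)
$v = 215$ ($v = \frac{5}{7} \cdot 301 = 215$)
$m = -12037$ ($m = \left(-13068 + 816\right) + 215 = -12252 + 215 = -12037$)
$\frac{47699}{-40852} + \frac{m}{293} = \frac{47699}{-40852} - \frac{12037}{293} = 47699 \left(- \frac{1}{40852}\right) - \frac{12037}{293} = - \frac{47699}{40852} - \frac{12037}{293} = - \frac{505711331}{11969636}$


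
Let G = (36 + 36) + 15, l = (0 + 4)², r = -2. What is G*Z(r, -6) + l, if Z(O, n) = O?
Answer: -158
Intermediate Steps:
l = 16 (l = 4² = 16)
G = 87 (G = 72 + 15 = 87)
G*Z(r, -6) + l = 87*(-2) + 16 = -174 + 16 = -158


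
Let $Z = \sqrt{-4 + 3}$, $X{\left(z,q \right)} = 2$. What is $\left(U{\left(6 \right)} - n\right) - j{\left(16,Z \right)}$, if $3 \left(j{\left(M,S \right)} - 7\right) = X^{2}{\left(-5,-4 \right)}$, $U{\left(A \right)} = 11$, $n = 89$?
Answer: $- \frac{259}{3} \approx -86.333$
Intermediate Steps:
$Z = i$ ($Z = \sqrt{-1} = i \approx 1.0 i$)
$j{\left(M,S \right)} = \frac{25}{3}$ ($j{\left(M,S \right)} = 7 + \frac{2^{2}}{3} = 7 + \frac{1}{3} \cdot 4 = 7 + \frac{4}{3} = \frac{25}{3}$)
$\left(U{\left(6 \right)} - n\right) - j{\left(16,Z \right)} = \left(11 - 89\right) - \frac{25}{3} = -78 - \frac{25}{3} = - \frac{259}{3}$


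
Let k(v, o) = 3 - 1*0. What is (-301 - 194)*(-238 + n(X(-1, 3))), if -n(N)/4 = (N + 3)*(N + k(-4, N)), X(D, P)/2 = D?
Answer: 119790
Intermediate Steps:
k(v, o) = 3 (k(v, o) = 3 + 0 = 3)
X(D, P) = 2*D
n(N) = -4*(3 + N)**2 (n(N) = -4*(N + 3)*(N + 3) = -4*(3 + N)*(3 + N) = -4*(3 + N)**2)
(-301 - 194)*(-238 + n(X(-1, 3))) = (-301 - 194)*(-238 + (-36 - 48*(-1) - 4*(2*(-1))**2)) = -495*(-238 + (-36 - 24*(-2) - 4*(-2)**2)) = -495*(-238 + (-36 + 48 - 4*4)) = -495*(-238 + (-36 + 48 - 16)) = -495*(-238 - 4) = -495*(-242) = 119790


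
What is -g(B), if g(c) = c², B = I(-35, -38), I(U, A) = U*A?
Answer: -1768900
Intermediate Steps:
I(U, A) = A*U
B = 1330 (B = -38*(-35) = 1330)
-g(B) = -1*1330² = -1*1768900 = -1768900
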